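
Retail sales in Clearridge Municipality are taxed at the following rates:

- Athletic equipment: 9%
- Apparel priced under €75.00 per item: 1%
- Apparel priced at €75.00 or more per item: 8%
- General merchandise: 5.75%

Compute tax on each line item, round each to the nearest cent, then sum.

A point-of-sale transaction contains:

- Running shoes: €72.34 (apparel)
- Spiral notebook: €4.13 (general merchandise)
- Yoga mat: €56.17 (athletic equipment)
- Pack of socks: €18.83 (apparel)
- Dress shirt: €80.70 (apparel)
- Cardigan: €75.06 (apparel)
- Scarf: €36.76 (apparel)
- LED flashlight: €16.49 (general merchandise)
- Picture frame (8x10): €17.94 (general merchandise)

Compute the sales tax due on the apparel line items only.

€13.74

Running shoes €72.34: apparel, under €75.00 → 1% → €0.72
Pack of socks €18.83: apparel, under €75.00 → 1% → €0.19
Dress shirt €80.70: apparel, €75.00 or more → 8% → €6.46
Cardigan €75.06: apparel, €75.00 or more → 8% → €6.00
Scarf €36.76: apparel, under €75.00 → 1% → €0.37
Tax on apparel = €0.72 + €0.19 + €6.46 + €6.00 + €0.37 = €13.74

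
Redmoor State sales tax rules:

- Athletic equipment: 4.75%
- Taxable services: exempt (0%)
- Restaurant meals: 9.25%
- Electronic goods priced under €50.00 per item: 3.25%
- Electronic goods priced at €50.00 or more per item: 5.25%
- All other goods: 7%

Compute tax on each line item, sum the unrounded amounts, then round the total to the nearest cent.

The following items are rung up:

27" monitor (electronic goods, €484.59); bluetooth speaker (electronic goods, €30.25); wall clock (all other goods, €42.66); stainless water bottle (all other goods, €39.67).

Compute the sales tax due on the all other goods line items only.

€5.76

Wall clock €42.66: all other goods → 7% → €2.9862
Stainless water bottle €39.67: all other goods → 7% → €2.7769
Tax on all other goods: unrounded sum = €5.7631 → €5.76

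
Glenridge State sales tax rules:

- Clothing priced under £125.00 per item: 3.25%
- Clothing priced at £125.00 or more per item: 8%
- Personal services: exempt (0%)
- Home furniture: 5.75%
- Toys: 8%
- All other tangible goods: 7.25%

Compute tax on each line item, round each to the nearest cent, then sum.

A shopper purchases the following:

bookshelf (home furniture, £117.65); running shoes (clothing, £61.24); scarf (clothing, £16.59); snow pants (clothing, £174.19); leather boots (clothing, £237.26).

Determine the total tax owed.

Bookshelf £117.65: home furniture → 5.75% → £6.76
Running shoes £61.24: clothing, under £125.00 → 3.25% → £1.99
Scarf £16.59: clothing, under £125.00 → 3.25% → £0.54
Snow pants £174.19: clothing, £125.00 or more → 8% → £13.94
Leather boots £237.26: clothing, £125.00 or more → 8% → £18.98
Total tax = £6.76 + £1.99 + £0.54 + £13.94 + £18.98 = £42.21

£42.21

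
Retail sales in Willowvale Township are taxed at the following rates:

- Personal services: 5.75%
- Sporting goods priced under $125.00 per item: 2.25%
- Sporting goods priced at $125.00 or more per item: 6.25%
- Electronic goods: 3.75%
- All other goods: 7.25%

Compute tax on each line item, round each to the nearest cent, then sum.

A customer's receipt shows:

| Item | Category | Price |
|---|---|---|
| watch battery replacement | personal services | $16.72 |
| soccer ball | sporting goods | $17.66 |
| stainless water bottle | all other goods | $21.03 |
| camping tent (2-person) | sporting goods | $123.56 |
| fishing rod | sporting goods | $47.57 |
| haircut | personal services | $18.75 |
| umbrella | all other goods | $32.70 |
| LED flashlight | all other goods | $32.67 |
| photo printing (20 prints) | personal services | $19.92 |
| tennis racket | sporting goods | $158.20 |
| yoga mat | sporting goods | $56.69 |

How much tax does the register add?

$24.87

Watch battery replacement $16.72: personal services → 5.75% → $0.96
Soccer ball $17.66: sporting goods, under $125.00 → 2.25% → $0.40
Stainless water bottle $21.03: all other goods → 7.25% → $1.52
Camping tent (2-person) $123.56: sporting goods, under $125.00 → 2.25% → $2.78
Fishing rod $47.57: sporting goods, under $125.00 → 2.25% → $1.07
Haircut $18.75: personal services → 5.75% → $1.08
Umbrella $32.70: all other goods → 7.25% → $2.37
LED flashlight $32.67: all other goods → 7.25% → $2.37
Photo printing (20 prints) $19.92: personal services → 5.75% → $1.15
Tennis racket $158.20: sporting goods, $125.00 or more → 6.25% → $9.89
Yoga mat $56.69: sporting goods, under $125.00 → 2.25% → $1.28
Total tax = $0.96 + $0.40 + $1.52 + $2.78 + $1.07 + $1.08 + $2.37 + $2.37 + $1.15 + $9.89 + $1.28 = $24.87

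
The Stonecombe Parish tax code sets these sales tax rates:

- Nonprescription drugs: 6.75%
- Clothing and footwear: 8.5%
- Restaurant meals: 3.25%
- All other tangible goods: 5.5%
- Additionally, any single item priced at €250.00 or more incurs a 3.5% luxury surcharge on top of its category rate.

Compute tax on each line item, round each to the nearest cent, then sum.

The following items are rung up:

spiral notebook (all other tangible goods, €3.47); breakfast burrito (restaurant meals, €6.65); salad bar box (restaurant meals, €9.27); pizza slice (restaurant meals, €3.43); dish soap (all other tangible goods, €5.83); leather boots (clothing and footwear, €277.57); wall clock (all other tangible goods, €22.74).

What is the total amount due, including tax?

€364.66

Spiral notebook €3.47: all other tangible goods → 5.5% → €0.19
Breakfast burrito €6.65: restaurant meals → 3.25% → €0.22
Salad bar box €9.27: restaurant meals → 3.25% → €0.30
Pizza slice €3.43: restaurant meals → 3.25% → €0.11
Dish soap €5.83: all other tangible goods → 5.5% → €0.32
Leather boots €277.57: clothing and footwear → 8.5% + 3.5% surcharge = 12% → €33.31
Wall clock €22.74: all other tangible goods → 5.5% → €1.25
Subtotal = €328.96; tax = €35.70; total due = €364.66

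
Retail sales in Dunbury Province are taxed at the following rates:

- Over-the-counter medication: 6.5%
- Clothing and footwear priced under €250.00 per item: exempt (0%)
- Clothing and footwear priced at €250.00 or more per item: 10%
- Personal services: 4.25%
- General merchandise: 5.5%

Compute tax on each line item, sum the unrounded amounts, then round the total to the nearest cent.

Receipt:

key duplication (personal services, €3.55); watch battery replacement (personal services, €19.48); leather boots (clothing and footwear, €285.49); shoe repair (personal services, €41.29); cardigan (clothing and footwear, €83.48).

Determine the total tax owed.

€31.28

Key duplication €3.55: personal services → 4.25% → €0.150875
Watch battery replacement €19.48: personal services → 4.25% → €0.8279
Leather boots €285.49: clothing and footwear, €250.00 or more → 10% → €28.549
Shoe repair €41.29: personal services → 4.25% → €1.754825
Cardigan €83.48: clothing and footwear, under €250.00 → 0% → €0.00
Unrounded tax sum = €31.2826 → €31.28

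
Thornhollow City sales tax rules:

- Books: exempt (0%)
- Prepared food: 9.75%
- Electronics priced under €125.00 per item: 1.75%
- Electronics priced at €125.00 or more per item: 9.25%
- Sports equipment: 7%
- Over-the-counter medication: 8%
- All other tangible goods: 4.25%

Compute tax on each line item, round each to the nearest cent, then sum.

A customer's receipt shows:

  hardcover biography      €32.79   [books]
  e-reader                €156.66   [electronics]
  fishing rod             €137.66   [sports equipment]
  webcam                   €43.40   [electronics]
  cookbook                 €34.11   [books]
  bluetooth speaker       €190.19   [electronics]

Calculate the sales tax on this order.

Hardcover biography €32.79: books → 0% → €0.00
E-reader €156.66: electronics, €125.00 or more → 9.25% → €14.49
Fishing rod €137.66: sports equipment → 7% → €9.64
Webcam €43.40: electronics, under €125.00 → 1.75% → €0.76
Cookbook €34.11: books → 0% → €0.00
Bluetooth speaker €190.19: electronics, €125.00 or more → 9.25% → €17.59
Total tax = €14.49 + €9.64 + €0.76 + €17.59 = €42.48

€42.48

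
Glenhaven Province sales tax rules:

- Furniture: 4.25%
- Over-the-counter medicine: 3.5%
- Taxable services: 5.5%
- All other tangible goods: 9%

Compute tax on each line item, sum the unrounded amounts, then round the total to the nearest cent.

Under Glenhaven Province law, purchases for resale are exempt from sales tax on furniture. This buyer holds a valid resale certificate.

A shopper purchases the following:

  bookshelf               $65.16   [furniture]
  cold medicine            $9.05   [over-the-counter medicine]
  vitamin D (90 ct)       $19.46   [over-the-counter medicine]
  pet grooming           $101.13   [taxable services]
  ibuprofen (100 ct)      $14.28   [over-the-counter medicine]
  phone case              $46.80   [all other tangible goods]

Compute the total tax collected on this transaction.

Bookshelf $65.16: furniture, buyer-exempt → 0% → $0.00
Cold medicine $9.05: over-the-counter medicine → 3.5% → $0.31675
Vitamin D (90 ct) $19.46: over-the-counter medicine → 3.5% → $0.6811
Pet grooming $101.13: taxable services → 5.5% → $5.56215
Ibuprofen (100 ct) $14.28: over-the-counter medicine → 3.5% → $0.4998
Phone case $46.80: all other tangible goods → 9% → $4.212
Unrounded tax sum = $11.2718 → $11.27

$11.27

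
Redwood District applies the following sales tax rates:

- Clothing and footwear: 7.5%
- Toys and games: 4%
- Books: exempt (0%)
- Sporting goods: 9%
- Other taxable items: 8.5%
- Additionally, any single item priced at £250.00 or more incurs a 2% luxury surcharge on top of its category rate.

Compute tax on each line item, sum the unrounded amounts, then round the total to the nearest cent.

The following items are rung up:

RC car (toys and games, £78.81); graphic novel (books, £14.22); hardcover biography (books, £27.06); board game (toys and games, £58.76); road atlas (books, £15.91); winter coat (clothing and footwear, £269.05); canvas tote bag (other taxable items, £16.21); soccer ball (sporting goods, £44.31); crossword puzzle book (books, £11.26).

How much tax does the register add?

RC car £78.81: toys and games → 4% → £3.1524
Graphic novel £14.22: books → 0% → £0.00
Hardcover biography £27.06: books → 0% → £0.00
Board game £58.76: toys and games → 4% → £2.3504
Road atlas £15.91: books → 0% → £0.00
Winter coat £269.05: clothing and footwear → 7.5% + 2% surcharge = 9.5% → £25.55975
Canvas tote bag £16.21: other taxable items → 8.5% → £1.37785
Soccer ball £44.31: sporting goods → 9% → £3.9879
Crossword puzzle book £11.26: books → 0% → £0.00
Unrounded tax sum = £36.4283 → £36.43

£36.43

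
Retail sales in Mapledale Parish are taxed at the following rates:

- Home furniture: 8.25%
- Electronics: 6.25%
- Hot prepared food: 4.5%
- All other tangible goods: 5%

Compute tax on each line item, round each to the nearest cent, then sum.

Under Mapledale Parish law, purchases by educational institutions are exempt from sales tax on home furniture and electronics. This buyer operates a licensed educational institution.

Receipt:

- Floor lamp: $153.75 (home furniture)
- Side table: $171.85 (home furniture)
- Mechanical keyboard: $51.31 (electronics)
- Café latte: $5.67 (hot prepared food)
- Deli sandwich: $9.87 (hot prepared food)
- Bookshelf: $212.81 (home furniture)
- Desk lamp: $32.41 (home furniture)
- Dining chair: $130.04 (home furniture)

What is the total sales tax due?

Floor lamp $153.75: home furniture, buyer-exempt → 0% → $0.00
Side table $171.85: home furniture, buyer-exempt → 0% → $0.00
Mechanical keyboard $51.31: electronics, buyer-exempt → 0% → $0.00
Café latte $5.67: hot prepared food → 4.5% → $0.26
Deli sandwich $9.87: hot prepared food → 4.5% → $0.44
Bookshelf $212.81: home furniture, buyer-exempt → 0% → $0.00
Desk lamp $32.41: home furniture, buyer-exempt → 0% → $0.00
Dining chair $130.04: home furniture, buyer-exempt → 0% → $0.00
Total tax = $0.26 + $0.44 = $0.70

$0.70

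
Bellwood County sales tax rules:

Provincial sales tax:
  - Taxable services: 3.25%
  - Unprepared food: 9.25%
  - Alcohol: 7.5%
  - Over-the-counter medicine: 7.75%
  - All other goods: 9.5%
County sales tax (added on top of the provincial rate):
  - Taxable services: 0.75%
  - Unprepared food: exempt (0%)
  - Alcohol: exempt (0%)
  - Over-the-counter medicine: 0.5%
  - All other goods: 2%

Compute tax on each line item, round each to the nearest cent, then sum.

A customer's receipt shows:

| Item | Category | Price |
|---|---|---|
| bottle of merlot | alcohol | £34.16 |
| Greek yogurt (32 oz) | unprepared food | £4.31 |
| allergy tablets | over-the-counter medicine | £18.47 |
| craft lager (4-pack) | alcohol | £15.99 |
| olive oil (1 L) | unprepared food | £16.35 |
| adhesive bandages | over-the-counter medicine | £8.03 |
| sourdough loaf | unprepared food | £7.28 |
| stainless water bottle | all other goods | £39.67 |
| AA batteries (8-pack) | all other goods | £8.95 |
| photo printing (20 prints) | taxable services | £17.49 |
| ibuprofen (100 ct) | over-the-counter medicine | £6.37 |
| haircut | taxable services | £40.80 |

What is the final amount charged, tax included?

Bottle of merlot £34.16: alcohol → 7.5% + 0% county = 7.5% → £2.56
Greek yogurt (32 oz) £4.31: unprepared food → 9.25% + 0% county = 9.25% → £0.40
Allergy tablets £18.47: over-the-counter medicine → 7.75% + 0.5% county = 8.25% → £1.52
Craft lager (4-pack) £15.99: alcohol → 7.5% + 0% county = 7.5% → £1.20
Olive oil (1 L) £16.35: unprepared food → 9.25% + 0% county = 9.25% → £1.51
Adhesive bandages £8.03: over-the-counter medicine → 7.75% + 0.5% county = 8.25% → £0.66
Sourdough loaf £7.28: unprepared food → 9.25% + 0% county = 9.25% → £0.67
Stainless water bottle £39.67: all other goods → 9.5% + 2% county = 11.5% → £4.56
AA batteries (8-pack) £8.95: all other goods → 9.5% + 2% county = 11.5% → £1.03
Photo printing (20 prints) £17.49: taxable services → 3.25% + 0.75% county = 4% → £0.70
Ibuprofen (100 ct) £6.37: over-the-counter medicine → 7.75% + 0.5% county = 8.25% → £0.53
Haircut £40.80: taxable services → 3.25% + 0.75% county = 4% → £1.63
Subtotal = £217.87; tax = £16.97; total due = £234.84

£234.84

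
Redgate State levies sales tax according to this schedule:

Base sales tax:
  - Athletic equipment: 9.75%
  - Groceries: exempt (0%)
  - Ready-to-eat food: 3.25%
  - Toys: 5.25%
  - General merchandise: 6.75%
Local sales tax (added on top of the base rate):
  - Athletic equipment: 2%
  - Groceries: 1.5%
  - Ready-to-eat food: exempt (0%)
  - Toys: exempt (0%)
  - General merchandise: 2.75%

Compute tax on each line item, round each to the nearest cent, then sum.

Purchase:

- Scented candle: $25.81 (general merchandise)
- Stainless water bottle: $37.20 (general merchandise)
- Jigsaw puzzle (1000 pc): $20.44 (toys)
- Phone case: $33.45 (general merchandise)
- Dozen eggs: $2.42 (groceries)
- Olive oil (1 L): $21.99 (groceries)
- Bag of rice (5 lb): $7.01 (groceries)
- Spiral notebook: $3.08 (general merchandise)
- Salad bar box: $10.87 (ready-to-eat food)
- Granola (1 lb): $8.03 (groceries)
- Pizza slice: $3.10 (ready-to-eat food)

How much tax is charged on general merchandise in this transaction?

Scented candle $25.81: general merchandise → 6.75% + 2.75% local = 9.5% → $2.45
Stainless water bottle $37.20: general merchandise → 6.75% + 2.75% local = 9.5% → $3.53
Phone case $33.45: general merchandise → 6.75% + 2.75% local = 9.5% → $3.18
Spiral notebook $3.08: general merchandise → 6.75% + 2.75% local = 9.5% → $0.29
Tax on general merchandise = $2.45 + $3.53 + $3.18 + $0.29 = $9.45

$9.45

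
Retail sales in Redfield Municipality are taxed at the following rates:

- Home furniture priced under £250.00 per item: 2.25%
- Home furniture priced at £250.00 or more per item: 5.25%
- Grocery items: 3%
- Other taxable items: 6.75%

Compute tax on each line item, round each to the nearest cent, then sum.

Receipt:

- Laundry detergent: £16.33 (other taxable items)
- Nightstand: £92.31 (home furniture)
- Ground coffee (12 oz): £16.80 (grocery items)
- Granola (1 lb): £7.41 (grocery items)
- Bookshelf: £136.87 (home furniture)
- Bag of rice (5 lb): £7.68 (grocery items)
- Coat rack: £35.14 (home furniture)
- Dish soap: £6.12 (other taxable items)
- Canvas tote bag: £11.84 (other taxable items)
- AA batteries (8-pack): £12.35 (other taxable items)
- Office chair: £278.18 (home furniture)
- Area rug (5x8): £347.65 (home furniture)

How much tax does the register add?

£42.89

Laundry detergent £16.33: other taxable items → 6.75% → £1.10
Nightstand £92.31: home furniture, under £250.00 → 2.25% → £2.08
Ground coffee (12 oz) £16.80: grocery items → 3% → £0.50
Granola (1 lb) £7.41: grocery items → 3% → £0.22
Bookshelf £136.87: home furniture, under £250.00 → 2.25% → £3.08
Bag of rice (5 lb) £7.68: grocery items → 3% → £0.23
Coat rack £35.14: home furniture, under £250.00 → 2.25% → £0.79
Dish soap £6.12: other taxable items → 6.75% → £0.41
Canvas tote bag £11.84: other taxable items → 6.75% → £0.80
AA batteries (8-pack) £12.35: other taxable items → 6.75% → £0.83
Office chair £278.18: home furniture, £250.00 or more → 5.25% → £14.60
Area rug (5x8) £347.65: home furniture, £250.00 or more → 5.25% → £18.25
Total tax = £1.10 + £2.08 + £0.50 + £0.22 + £3.08 + £0.23 + £0.79 + £0.41 + £0.80 + £0.83 + £14.60 + £18.25 = £42.89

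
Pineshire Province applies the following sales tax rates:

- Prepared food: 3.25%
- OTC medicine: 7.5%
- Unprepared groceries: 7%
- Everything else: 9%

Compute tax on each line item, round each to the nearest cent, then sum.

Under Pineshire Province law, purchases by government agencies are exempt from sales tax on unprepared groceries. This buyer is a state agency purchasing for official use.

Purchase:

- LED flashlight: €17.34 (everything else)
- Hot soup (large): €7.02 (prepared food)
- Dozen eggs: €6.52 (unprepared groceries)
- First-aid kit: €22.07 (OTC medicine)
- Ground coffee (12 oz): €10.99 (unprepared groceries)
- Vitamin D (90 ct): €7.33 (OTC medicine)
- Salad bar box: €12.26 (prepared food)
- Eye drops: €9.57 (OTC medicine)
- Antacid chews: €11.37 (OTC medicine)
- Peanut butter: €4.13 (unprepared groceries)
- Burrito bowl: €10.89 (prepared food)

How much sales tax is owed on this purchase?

LED flashlight €17.34: everything else → 9% → €1.56
Hot soup (large) €7.02: prepared food → 3.25% → €0.23
Dozen eggs €6.52: unprepared groceries, buyer-exempt → 0% → €0.00
First-aid kit €22.07: OTC medicine → 7.5% → €1.66
Ground coffee (12 oz) €10.99: unprepared groceries, buyer-exempt → 0% → €0.00
Vitamin D (90 ct) €7.33: OTC medicine → 7.5% → €0.55
Salad bar box €12.26: prepared food → 3.25% → €0.40
Eye drops €9.57: OTC medicine → 7.5% → €0.72
Antacid chews €11.37: OTC medicine → 7.5% → €0.85
Peanut butter €4.13: unprepared groceries, buyer-exempt → 0% → €0.00
Burrito bowl €10.89: prepared food → 3.25% → €0.35
Total tax = €1.56 + €0.23 + €1.66 + €0.55 + €0.40 + €0.72 + €0.85 + €0.35 = €6.32

€6.32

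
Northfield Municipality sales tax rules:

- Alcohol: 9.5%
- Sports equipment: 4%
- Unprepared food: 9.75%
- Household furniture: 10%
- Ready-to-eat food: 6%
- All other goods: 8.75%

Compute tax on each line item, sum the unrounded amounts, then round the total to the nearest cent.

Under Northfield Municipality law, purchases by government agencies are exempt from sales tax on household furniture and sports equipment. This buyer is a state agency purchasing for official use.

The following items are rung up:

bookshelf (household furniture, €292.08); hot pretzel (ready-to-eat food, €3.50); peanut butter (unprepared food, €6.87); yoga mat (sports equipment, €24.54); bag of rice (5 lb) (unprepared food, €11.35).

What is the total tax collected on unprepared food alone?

€1.78

Peanut butter €6.87: unprepared food → 9.75% → €0.669825
Bag of rice (5 lb) €11.35: unprepared food → 9.75% → €1.106625
Tax on unprepared food: unrounded sum = €1.77645 → €1.78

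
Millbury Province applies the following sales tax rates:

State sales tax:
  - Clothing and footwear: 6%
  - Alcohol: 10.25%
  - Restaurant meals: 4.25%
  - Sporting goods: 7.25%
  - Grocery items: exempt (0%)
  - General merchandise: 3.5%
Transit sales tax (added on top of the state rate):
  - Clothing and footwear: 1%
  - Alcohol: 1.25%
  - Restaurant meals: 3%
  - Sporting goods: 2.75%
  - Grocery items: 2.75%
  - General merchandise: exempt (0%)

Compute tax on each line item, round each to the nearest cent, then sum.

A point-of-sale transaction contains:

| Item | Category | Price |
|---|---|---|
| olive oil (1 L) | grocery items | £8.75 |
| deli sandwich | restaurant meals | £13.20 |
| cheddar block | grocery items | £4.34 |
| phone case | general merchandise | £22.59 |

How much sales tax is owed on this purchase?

Olive oil (1 L) £8.75: grocery items → 0% + 2.75% transit = 2.75% → £0.24
Deli sandwich £13.20: restaurant meals → 4.25% + 3% transit = 7.25% → £0.96
Cheddar block £4.34: grocery items → 0% + 2.75% transit = 2.75% → £0.12
Phone case £22.59: general merchandise → 3.5% + 0% transit = 3.5% → £0.79
Total tax = £0.24 + £0.96 + £0.12 + £0.79 = £2.11

£2.11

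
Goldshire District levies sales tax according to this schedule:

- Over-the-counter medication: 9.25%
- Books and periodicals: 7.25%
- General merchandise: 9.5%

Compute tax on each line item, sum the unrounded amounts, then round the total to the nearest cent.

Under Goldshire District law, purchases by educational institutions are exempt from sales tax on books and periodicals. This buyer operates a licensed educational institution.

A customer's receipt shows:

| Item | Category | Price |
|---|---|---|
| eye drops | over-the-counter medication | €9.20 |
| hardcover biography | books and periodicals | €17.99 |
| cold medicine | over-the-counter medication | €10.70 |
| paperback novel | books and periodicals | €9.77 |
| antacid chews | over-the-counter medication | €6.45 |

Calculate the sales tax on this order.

€2.44

Eye drops €9.20: over-the-counter medication → 9.25% → €0.851
Hardcover biography €17.99: books and periodicals, buyer-exempt → 0% → €0.00
Cold medicine €10.70: over-the-counter medication → 9.25% → €0.98975
Paperback novel €9.77: books and periodicals, buyer-exempt → 0% → €0.00
Antacid chews €6.45: over-the-counter medication → 9.25% → €0.596625
Unrounded tax sum = €2.437375 → €2.44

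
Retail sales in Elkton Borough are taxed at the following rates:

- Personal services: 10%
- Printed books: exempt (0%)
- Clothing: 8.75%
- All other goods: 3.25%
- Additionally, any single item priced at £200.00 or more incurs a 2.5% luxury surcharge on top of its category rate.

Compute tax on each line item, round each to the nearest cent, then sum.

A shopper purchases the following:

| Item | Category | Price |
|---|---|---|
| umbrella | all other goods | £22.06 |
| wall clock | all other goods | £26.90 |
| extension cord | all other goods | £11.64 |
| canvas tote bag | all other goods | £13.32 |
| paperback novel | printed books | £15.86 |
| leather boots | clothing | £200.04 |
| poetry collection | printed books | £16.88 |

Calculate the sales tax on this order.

£24.90

Umbrella £22.06: all other goods → 3.25% → £0.72
Wall clock £26.90: all other goods → 3.25% → £0.87
Extension cord £11.64: all other goods → 3.25% → £0.38
Canvas tote bag £13.32: all other goods → 3.25% → £0.43
Paperback novel £15.86: printed books → 0% → £0.00
Leather boots £200.04: clothing → 8.75% + 2.5% surcharge = 11.25% → £22.50
Poetry collection £16.88: printed books → 0% → £0.00
Total tax = £0.72 + £0.87 + £0.38 + £0.43 + £22.50 = £24.90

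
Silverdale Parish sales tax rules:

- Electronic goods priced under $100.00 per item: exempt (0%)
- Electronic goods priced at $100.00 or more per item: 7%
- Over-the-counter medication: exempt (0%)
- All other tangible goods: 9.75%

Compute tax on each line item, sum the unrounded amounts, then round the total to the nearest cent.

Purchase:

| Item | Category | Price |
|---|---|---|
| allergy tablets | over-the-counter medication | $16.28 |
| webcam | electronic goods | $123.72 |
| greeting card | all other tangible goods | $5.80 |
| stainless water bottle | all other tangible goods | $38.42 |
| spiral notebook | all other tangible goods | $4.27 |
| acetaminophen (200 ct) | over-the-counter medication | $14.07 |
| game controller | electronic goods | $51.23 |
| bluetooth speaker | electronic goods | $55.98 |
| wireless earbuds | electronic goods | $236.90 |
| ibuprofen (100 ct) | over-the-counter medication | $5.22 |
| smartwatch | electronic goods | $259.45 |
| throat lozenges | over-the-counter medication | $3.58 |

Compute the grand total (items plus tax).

$863.05

Allergy tablets $16.28: over-the-counter medication → 0% → $0.00
Webcam $123.72: electronic goods, $100.00 or more → 7% → $8.6604
Greeting card $5.80: all other tangible goods → 9.75% → $0.5655
Stainless water bottle $38.42: all other tangible goods → 9.75% → $3.74595
Spiral notebook $4.27: all other tangible goods → 9.75% → $0.416325
Acetaminophen (200 ct) $14.07: over-the-counter medication → 0% → $0.00
Game controller $51.23: electronic goods, under $100.00 → 0% → $0.00
Bluetooth speaker $55.98: electronic goods, under $100.00 → 0% → $0.00
Wireless earbuds $236.90: electronic goods, $100.00 or more → 7% → $16.583
Ibuprofen (100 ct) $5.22: over-the-counter medication → 0% → $0.00
Smartwatch $259.45: electronic goods, $100.00 or more → 7% → $18.1615
Throat lozenges $3.58: over-the-counter medication → 0% → $0.00
Subtotal = $814.92; unrounded tax = $48.132675 → $48.13; total due = $863.05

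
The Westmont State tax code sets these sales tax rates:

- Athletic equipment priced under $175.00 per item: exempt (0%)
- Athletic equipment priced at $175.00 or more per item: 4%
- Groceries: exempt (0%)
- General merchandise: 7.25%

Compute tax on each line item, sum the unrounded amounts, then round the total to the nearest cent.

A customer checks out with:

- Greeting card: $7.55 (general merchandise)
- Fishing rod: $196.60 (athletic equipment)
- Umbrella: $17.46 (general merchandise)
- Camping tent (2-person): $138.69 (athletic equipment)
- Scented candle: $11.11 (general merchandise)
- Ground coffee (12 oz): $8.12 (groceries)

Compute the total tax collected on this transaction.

Greeting card $7.55: general merchandise → 7.25% → $0.547375
Fishing rod $196.60: athletic equipment, $175.00 or more → 4% → $7.864
Umbrella $17.46: general merchandise → 7.25% → $1.26585
Camping tent (2-person) $138.69: athletic equipment, under $175.00 → 0% → $0.00
Scented candle $11.11: general merchandise → 7.25% → $0.805475
Ground coffee (12 oz) $8.12: groceries → 0% → $0.00
Unrounded tax sum = $10.4827 → $10.48

$10.48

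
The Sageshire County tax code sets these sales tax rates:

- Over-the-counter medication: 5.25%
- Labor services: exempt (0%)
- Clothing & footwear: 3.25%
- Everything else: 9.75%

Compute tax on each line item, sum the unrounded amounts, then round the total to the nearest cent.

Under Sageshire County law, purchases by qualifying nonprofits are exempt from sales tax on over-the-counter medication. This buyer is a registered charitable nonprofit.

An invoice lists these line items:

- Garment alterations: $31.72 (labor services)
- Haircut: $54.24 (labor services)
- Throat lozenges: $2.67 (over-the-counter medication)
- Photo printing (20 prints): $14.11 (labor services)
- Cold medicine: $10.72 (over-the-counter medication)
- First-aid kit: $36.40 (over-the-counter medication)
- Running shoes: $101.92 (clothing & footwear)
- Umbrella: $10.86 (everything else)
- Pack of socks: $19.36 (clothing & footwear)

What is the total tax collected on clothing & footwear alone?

Running shoes $101.92: clothing & footwear → 3.25% → $3.3124
Pack of socks $19.36: clothing & footwear → 3.25% → $0.6292
Tax on clothing & footwear: unrounded sum = $3.9416 → $3.94

$3.94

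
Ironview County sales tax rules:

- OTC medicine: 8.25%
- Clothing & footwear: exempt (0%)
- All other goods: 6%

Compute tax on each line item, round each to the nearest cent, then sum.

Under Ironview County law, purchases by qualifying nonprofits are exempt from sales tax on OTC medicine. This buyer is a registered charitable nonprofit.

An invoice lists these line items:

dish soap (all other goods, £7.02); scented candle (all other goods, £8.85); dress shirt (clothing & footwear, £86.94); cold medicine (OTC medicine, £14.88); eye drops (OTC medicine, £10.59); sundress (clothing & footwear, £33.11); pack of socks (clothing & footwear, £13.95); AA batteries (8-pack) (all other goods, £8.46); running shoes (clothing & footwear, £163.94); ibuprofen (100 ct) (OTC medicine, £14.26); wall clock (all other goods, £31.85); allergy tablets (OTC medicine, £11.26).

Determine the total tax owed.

£3.37

Dish soap £7.02: all other goods → 6% → £0.42
Scented candle £8.85: all other goods → 6% → £0.53
Dress shirt £86.94: clothing & footwear → 0% → £0.00
Cold medicine £14.88: OTC medicine, buyer-exempt → 0% → £0.00
Eye drops £10.59: OTC medicine, buyer-exempt → 0% → £0.00
Sundress £33.11: clothing & footwear → 0% → £0.00
Pack of socks £13.95: clothing & footwear → 0% → £0.00
AA batteries (8-pack) £8.46: all other goods → 6% → £0.51
Running shoes £163.94: clothing & footwear → 0% → £0.00
Ibuprofen (100 ct) £14.26: OTC medicine, buyer-exempt → 0% → £0.00
Wall clock £31.85: all other goods → 6% → £1.91
Allergy tablets £11.26: OTC medicine, buyer-exempt → 0% → £0.00
Total tax = £0.42 + £0.53 + £0.51 + £1.91 = £3.37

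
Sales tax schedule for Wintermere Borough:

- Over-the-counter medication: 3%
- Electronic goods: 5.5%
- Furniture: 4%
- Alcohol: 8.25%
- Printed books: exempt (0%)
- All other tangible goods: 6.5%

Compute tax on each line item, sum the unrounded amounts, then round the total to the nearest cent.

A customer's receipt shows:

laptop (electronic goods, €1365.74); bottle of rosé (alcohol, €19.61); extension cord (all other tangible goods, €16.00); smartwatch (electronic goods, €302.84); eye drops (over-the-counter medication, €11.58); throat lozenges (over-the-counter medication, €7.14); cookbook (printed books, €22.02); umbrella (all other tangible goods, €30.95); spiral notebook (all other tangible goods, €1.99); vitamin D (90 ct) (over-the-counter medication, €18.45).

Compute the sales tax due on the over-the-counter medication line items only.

Eye drops €11.58: over-the-counter medication → 3% → €0.3474
Throat lozenges €7.14: over-the-counter medication → 3% → €0.2142
Vitamin D (90 ct) €18.45: over-the-counter medication → 3% → €0.5535
Tax on over-the-counter medication: unrounded sum = €1.1151 → €1.12

€1.12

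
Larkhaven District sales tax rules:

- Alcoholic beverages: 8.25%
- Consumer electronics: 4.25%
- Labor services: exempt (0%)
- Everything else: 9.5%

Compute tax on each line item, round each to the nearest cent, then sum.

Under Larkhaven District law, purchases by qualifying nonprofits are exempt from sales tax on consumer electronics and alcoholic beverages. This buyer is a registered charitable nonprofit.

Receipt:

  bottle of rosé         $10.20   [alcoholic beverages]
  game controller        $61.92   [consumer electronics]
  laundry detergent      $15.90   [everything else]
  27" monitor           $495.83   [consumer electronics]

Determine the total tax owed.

$1.51

Bottle of rosé $10.20: alcoholic beverages, buyer-exempt → 0% → $0.00
Game controller $61.92: consumer electronics, buyer-exempt → 0% → $0.00
Laundry detergent $15.90: everything else → 9.5% → $1.51
27" monitor $495.83: consumer electronics, buyer-exempt → 0% → $0.00
Total tax = $1.51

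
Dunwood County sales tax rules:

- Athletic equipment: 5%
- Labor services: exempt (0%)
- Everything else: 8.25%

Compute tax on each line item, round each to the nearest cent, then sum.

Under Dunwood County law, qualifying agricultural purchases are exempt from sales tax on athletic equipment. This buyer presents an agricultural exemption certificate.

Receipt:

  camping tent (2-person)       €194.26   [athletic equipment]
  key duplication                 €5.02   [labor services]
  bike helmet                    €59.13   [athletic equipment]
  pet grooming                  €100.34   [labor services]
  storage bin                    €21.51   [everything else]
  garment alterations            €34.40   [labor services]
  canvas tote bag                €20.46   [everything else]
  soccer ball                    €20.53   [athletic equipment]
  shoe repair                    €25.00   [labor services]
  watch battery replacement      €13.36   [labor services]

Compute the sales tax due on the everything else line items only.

€3.46

Storage bin €21.51: everything else → 8.25% → €1.77
Canvas tote bag €20.46: everything else → 8.25% → €1.69
Tax on everything else = €1.77 + €1.69 = €3.46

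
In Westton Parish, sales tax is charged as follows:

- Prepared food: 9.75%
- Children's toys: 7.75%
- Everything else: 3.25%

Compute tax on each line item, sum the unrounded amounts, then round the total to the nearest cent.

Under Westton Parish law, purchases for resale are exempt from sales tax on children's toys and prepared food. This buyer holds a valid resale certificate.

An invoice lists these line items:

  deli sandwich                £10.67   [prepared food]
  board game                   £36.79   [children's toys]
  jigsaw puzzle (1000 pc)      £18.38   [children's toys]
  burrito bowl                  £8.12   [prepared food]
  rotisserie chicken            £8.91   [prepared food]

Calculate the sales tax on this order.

£0.00

Deli sandwich £10.67: prepared food, buyer-exempt → 0% → £0.00
Board game £36.79: children's toys, buyer-exempt → 0% → £0.00
Jigsaw puzzle (1000 pc) £18.38: children's toys, buyer-exempt → 0% → £0.00
Burrito bowl £8.12: prepared food, buyer-exempt → 0% → £0.00
Rotisserie chicken £8.91: prepared food, buyer-exempt → 0% → £0.00
Unrounded tax sum = £0.00 → £0.00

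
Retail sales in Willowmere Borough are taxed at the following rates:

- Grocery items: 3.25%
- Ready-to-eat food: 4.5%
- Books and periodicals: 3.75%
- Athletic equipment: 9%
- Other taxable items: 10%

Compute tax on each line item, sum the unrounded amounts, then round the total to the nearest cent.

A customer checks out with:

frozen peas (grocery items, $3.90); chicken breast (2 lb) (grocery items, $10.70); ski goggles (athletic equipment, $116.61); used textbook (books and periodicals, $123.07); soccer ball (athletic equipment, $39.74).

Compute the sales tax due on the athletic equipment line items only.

$14.07

Ski goggles $116.61: athletic equipment → 9% → $10.4949
Soccer ball $39.74: athletic equipment → 9% → $3.5766
Tax on athletic equipment: unrounded sum = $14.0715 → $14.07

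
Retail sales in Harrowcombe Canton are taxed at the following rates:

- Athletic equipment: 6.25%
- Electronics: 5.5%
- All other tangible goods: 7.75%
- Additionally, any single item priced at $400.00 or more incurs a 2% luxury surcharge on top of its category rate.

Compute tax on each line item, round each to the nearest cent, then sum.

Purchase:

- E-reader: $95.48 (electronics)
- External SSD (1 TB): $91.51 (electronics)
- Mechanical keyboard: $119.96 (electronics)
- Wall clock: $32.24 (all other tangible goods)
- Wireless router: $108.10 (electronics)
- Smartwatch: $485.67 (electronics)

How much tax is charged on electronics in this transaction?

E-reader $95.48: electronics → 5.5% → $5.25
External SSD (1 TB) $91.51: electronics → 5.5% → $5.03
Mechanical keyboard $119.96: electronics → 5.5% → $6.60
Wireless router $108.10: electronics → 5.5% → $5.95
Smartwatch $485.67: electronics → 5.5% + 2% surcharge = 7.5% → $36.43
Tax on electronics = $5.25 + $5.03 + $6.60 + $5.95 + $36.43 = $59.26

$59.26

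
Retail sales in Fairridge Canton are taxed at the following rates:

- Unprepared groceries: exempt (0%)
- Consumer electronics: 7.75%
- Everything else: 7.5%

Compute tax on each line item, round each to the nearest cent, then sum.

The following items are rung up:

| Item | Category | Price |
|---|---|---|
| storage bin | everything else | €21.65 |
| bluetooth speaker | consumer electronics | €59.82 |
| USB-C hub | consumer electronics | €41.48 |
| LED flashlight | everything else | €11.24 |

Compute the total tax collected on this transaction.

€10.31

Storage bin €21.65: everything else → 7.5% → €1.62
Bluetooth speaker €59.82: consumer electronics → 7.75% → €4.64
USB-C hub €41.48: consumer electronics → 7.75% → €3.21
LED flashlight €11.24: everything else → 7.5% → €0.84
Total tax = €1.62 + €4.64 + €3.21 + €0.84 = €10.31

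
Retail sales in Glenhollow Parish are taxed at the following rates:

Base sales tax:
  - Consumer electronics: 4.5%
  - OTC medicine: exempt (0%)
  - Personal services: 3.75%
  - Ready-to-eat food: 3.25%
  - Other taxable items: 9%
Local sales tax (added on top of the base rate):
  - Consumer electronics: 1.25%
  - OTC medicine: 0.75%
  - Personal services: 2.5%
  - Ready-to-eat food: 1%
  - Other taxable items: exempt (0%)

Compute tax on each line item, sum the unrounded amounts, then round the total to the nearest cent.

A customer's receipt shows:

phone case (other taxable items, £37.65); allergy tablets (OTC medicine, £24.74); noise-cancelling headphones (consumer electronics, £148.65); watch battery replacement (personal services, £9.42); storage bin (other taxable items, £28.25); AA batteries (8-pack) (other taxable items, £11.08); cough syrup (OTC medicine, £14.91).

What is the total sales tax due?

£16.36

Phone case £37.65: other taxable items → 9% + 0% local = 9% → £3.3885
Allergy tablets £24.74: OTC medicine → 0% + 0.75% local = 0.75% → £0.18555
Noise-cancelling headphones £148.65: consumer electronics → 4.5% + 1.25% local = 5.75% → £8.547375
Watch battery replacement £9.42: personal services → 3.75% + 2.5% local = 6.25% → £0.58875
Storage bin £28.25: other taxable items → 9% + 0% local = 9% → £2.5425
AA batteries (8-pack) £11.08: other taxable items → 9% + 0% local = 9% → £0.9972
Cough syrup £14.91: OTC medicine → 0% + 0.75% local = 0.75% → £0.111825
Unrounded tax sum = £16.3617 → £16.36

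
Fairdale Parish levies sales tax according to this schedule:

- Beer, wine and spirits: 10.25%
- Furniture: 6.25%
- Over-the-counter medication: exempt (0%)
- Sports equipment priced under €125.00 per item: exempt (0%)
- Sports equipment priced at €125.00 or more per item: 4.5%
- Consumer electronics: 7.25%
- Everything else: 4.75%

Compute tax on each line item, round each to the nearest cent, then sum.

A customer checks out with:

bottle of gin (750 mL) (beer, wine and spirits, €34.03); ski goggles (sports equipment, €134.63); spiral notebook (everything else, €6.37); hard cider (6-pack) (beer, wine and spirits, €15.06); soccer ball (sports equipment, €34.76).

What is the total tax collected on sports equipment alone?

Ski goggles €134.63: sports equipment, €125.00 or more → 4.5% → €6.06
Soccer ball €34.76: sports equipment, under €125.00 → 0% → €0.00
Tax on sports equipment = €6.06 + €0.00 = €6.06

€6.06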